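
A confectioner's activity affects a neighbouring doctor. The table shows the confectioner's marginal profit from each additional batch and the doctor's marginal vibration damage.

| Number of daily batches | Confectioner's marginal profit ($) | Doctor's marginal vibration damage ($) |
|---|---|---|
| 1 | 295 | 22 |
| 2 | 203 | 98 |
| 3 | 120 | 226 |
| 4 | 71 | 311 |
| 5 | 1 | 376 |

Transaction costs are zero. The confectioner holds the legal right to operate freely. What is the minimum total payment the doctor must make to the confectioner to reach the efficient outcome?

$192

Left alone the confectioner would choose level 5 (marginal profit stays positive).
Efficient level: k* = 2 (marginal profit ≥ marginal vibration damage through 2).
The doctor must at least cover the confectioner's forgone profit from cutting 5→2: 120 + 71 + 1 = 192.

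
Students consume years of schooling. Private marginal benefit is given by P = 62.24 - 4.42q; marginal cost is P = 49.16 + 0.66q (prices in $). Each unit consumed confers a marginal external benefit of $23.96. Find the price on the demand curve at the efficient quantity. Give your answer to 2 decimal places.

Social marginal benefit = demand + MEB = 86.20 - 4.42q.
Set SMB = MC: 86.20 - 4.42q = 49.16 + 0.66q → q* = 7.2913.
Consumer price on the demand curve at q*: 62.24 − 4.42×7.2913 = 30.0125.

P = $30.01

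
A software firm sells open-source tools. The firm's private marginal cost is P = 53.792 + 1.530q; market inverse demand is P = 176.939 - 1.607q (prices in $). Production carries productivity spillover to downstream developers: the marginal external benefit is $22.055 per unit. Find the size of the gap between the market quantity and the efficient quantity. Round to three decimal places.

Market equilibrium (private): 53.792 + 1.530q = 176.939 - 1.607q → q_m = 39.2563.
Social marginal cost = private MC − MEB = 31.737 + 1.530q.
Set SMC = demand: 31.737 + 1.530q = 176.939 - 1.607q → q* = 46.2869.
Gap = |39.2563 − 46.2869| = 7.0306.

7.031 units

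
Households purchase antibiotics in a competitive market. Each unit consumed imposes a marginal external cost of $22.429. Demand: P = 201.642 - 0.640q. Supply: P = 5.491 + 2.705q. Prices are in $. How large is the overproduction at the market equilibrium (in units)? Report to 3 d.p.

6.705 units

Market equilibrium (private): 5.491 + 2.705q = 201.642 - 0.640q → q_m = 58.6401.
Social marginal benefit = demand − MEC = 179.213 - 0.640q.
Set SMB = MC: 179.213 - 0.640q = 5.491 + 2.705q → q* = 51.9348.
Gap = |58.6401 − 51.9348| = 6.7053.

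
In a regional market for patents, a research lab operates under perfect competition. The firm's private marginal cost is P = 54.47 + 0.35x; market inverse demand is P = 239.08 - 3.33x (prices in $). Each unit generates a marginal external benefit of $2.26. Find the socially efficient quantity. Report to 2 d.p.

Social marginal cost = private MC − MEB = 52.21 + 0.35x.
Set SMC = demand: 52.21 + 0.35x = 239.08 - 3.33x → x* = 50.7799.

x* = 50.78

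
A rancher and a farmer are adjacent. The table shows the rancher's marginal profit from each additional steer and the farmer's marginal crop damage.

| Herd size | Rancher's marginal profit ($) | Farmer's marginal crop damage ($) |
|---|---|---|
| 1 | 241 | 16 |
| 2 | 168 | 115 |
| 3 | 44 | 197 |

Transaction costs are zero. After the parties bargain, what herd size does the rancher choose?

2

Bargaining reaches the level where marginal profit last exceeds marginal crop damage.
That holds through level 2 (168 ≥ 115) but not at 3 (44 < 197).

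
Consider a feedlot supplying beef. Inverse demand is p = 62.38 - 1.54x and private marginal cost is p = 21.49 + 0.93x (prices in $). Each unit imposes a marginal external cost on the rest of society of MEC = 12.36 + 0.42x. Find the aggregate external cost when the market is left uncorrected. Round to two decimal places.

Market equilibrium (private): 21.49 + 0.93x = 62.38 - 1.54x → x_m = 16.5547.
Total external cost = ∫₀^{x_m} (12.36 + 0.42x) dx = 12.36×16.5547 + ½×0.42×16.5547² = 262.1683.

$262.17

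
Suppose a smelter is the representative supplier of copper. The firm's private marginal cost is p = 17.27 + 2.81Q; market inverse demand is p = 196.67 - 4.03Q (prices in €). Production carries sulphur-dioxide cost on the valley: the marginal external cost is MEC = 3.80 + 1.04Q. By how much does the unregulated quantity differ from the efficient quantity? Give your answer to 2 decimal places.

Market equilibrium (private): 17.27 + 2.81Q = 196.67 - 4.03Q → Q_m = 26.2281.
Social marginal cost = private MC + MEC = 21.07 + 3.85Q.
Set SMC = demand: 21.07 + 3.85Q = 196.67 - 4.03Q → Q* = 22.2843.
Gap = |26.2281 − 22.2843| = 3.9438.

3.94 units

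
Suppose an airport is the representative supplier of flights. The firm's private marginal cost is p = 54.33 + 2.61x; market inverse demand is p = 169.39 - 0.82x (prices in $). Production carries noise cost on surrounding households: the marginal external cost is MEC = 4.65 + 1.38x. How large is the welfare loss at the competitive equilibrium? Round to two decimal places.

Market equilibrium (private): 54.33 + 2.61x = 169.39 - 0.82x → x_m = 33.5452.
Social marginal cost = private MC + MEC = 58.98 + 3.99x.
Set SMC = demand: 58.98 + 3.99x = 169.39 - 0.82x → x* = 22.9543.
The welfare-loss triangle has base |x_m − x*| and height MEC(x_m) (the vertical gap between SMC and demand is zero at x* and MEC at x_m).
DWL = ½ × 10.5909 × 50.9424 = 269.7629.

DWL = $269.76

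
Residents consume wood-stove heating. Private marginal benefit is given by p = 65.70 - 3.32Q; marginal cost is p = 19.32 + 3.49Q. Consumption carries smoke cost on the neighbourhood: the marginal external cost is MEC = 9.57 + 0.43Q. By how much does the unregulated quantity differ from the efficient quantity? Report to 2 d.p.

Market equilibrium (private): 19.32 + 3.49Q = 65.70 - 3.32Q → Q_m = 6.8106.
Social marginal benefit = demand − MEC = 56.13 - 3.75Q.
Set SMB = MC: 56.13 - 3.75Q = 19.32 + 3.49Q → Q* = 5.0843.
Gap = |6.8106 − 5.0843| = 1.7263.

1.73 units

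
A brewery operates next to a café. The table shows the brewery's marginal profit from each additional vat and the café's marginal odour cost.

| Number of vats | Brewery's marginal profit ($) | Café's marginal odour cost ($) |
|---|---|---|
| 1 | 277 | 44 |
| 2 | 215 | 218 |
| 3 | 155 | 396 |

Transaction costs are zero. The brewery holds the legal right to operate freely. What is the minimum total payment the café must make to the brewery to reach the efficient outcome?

$370

Left alone the brewery would choose level 3 (marginal profit stays positive).
Efficient level: k* = 1 (marginal profit ≥ marginal odour cost through 1).
The café must at least cover the brewery's forgone profit from cutting 3→1: 215 + 155 = 370.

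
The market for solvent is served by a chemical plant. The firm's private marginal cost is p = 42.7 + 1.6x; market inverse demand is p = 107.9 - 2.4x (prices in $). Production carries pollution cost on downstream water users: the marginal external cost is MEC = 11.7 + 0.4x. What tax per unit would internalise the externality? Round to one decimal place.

Social marginal cost = private MC + MEC = 54.4 + 2.0x.
Set SMC = demand: 54.4 + 2.0x = 107.9 - 2.4x → x* = 12.1591.
The Pigouvian tax equals MEC at x*: 11.7 + 0.4×12.1591 = 16.5636.

tax = $16.6 per unit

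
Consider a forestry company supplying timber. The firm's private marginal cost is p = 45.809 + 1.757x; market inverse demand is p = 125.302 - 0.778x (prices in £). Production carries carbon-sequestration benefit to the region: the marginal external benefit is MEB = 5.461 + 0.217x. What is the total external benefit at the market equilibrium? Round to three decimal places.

Market equilibrium (private): 45.809 + 1.757x = 125.302 - 0.778x → x_m = 31.3582.
Total external benefit = ∫₀^{x_m} (5.461 + 0.217x) dx = 5.461×31.3582 + ½×0.217×31.3582² = 277.9392.

£277.939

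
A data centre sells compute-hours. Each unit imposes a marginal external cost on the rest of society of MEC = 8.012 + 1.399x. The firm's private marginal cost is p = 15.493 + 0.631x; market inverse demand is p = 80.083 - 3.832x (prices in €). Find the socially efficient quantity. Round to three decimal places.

x* = 9.652

Social marginal cost = private MC + MEC = 23.505 + 2.030x.
Set SMC = demand: 23.505 + 2.030x = 80.083 - 3.832x → x* = 9.6517.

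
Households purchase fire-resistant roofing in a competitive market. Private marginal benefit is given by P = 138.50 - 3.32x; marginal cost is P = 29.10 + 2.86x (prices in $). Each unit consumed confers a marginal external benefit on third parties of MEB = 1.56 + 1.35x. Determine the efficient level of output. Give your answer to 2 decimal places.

x* = 22.97

Social marginal benefit = demand + MEB = 140.06 - 1.97x.
Set SMB = MC: 140.06 - 1.97x = 29.10 + 2.86x → x* = 22.9731.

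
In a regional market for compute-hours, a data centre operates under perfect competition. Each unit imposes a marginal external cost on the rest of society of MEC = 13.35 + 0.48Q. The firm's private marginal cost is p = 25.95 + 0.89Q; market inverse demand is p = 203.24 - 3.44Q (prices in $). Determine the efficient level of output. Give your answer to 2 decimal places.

Social marginal cost = private MC + MEC = 39.30 + 1.37Q.
Set SMC = demand: 39.30 + 1.37Q = 203.24 - 3.44Q → Q* = 34.0832.

Q* = 34.08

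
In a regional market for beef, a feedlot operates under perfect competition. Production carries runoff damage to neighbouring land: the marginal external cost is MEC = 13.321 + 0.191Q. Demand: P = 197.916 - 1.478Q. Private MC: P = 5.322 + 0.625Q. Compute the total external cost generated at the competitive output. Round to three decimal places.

2020.904

Market equilibrium (private): 5.322 + 0.625Q = 197.916 - 1.478Q → Q_m = 91.5806.
Total external cost = ∫₀^{Q_m} (13.321 + 0.191Q) dQ = 13.321×91.5806 + ½×0.191×91.5806² = 2020.9043.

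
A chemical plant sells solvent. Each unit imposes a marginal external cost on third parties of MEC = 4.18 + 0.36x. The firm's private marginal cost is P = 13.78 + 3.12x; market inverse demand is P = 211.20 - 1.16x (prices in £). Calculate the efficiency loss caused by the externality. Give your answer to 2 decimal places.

Market equilibrium (private): 13.78 + 3.12x = 211.20 - 1.16x → x_m = 46.1262.
Social marginal cost = private MC + MEC = 17.96 + 3.48x.
Set SMC = demand: 17.96 + 3.48x = 211.20 - 1.16x → x* = 41.6466.
The loss is the area between SMC and demand from x* to x_m; with linear curves that's a triangle of height MEC(x_m).
DWL = ½ × 4.4796 × 20.7854 = 46.5551.

DWL = £46.56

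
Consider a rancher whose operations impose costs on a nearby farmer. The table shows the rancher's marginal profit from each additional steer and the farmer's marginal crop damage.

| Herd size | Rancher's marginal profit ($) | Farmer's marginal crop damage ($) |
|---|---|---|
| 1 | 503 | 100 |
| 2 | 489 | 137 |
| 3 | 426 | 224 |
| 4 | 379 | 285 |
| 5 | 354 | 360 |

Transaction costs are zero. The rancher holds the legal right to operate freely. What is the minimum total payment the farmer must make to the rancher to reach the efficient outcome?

$354

Left alone the rancher would choose level 5 (marginal profit stays positive).
Efficient level: k* = 4 (marginal profit ≥ marginal crop damage through 4).
The farmer must at least cover the rancher's forgone profit from cutting 5→4: 354 = 354.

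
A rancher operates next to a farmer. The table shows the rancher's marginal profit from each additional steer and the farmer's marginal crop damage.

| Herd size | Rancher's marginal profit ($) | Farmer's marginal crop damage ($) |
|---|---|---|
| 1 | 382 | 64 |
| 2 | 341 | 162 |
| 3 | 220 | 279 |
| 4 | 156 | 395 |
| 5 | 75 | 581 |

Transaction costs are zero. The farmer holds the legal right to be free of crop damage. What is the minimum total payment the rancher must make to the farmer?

$226

Efficient level: marginal profit ≥ marginal crop damage through level 2, so k* = 2.
With the farmer holding the right, the rancher must at least compensate total damage at k*: 64 + 162 = 226.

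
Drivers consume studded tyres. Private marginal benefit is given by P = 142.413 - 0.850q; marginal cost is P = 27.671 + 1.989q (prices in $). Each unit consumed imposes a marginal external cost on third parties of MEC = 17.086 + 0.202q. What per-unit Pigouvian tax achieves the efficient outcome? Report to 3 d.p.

tax = $23.573 per unit

Social marginal benefit = demand − MEC = 125.327 - 1.052q.
Set SMB = MC: 125.327 - 1.052q = 27.671 + 1.989q → q* = 32.1131.
The Pigouvian tax equals MEC at q*: 17.086 + 0.202×32.1131 = 23.5728.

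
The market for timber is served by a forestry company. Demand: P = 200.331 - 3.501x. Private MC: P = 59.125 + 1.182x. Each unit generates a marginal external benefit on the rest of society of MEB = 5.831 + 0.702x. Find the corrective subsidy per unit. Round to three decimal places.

subsidy = 31.759 per unit

Social marginal cost = private MC − MEB = 53.294 + 0.480x.
Set SMC = demand: 53.294 + 0.480x = 200.331 - 3.501x → x* = 36.9347.
The Pigouvian subsidy equals MEB at x*: 5.831 + 0.702×36.9347 = 31.7592.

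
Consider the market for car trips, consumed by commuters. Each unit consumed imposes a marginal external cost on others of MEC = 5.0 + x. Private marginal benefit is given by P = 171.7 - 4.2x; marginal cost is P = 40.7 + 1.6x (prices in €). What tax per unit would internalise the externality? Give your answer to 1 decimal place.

Social marginal benefit = demand − MEC = 166.7 - 5.2x.
Set SMB = MC: 166.7 - 5.2x = 40.7 + 1.6x → x* = 18.5294.
The Pigouvian tax equals MEC at x*: 5.0 + 1.0×18.5294 = 23.5294.

tax = €23.5 per unit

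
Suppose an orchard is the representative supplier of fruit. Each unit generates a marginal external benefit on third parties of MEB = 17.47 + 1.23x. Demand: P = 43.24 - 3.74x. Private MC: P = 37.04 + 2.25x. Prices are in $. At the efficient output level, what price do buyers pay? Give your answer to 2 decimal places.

Social marginal cost = private MC − MEB = 19.57 + 1.02x.
Set SMC = demand: 19.57 + 1.02x = 43.24 - 3.74x → x* = 4.9727.
Consumer price on the demand curve at x*: 43.24 − 3.74×4.9727 = 24.6421.

P = $24.64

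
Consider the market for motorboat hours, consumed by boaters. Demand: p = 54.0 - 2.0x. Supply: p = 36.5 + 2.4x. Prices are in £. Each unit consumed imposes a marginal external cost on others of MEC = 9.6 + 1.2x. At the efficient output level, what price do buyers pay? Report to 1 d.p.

Social marginal benefit = demand − MEC = 44.4 - 3.2x.
Set SMB = MC: 44.4 - 3.2x = 36.5 + 2.4x → x* = 1.4107.
Consumer price on the demand curve at x*: 54.0 − 2.0×1.4107 = 51.1786.

P = £51.2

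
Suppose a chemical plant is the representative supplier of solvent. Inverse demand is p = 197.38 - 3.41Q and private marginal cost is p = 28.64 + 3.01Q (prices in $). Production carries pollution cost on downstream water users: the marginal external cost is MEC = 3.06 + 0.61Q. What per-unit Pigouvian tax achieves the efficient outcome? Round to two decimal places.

Social marginal cost = private MC + MEC = 31.70 + 3.62Q.
Set SMC = demand: 31.70 + 3.62Q = 197.38 - 3.41Q → Q* = 23.5676.
The Pigouvian tax equals MEC at Q*: 3.06 + 0.61×23.5676 = 17.4362.

tax = $17.44 per unit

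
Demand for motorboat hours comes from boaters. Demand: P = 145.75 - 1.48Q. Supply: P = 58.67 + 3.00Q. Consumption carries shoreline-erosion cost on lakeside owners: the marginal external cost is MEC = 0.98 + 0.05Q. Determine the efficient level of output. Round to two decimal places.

Social marginal benefit = demand − MEC = 144.77 - 1.53Q.
Set SMB = MC: 144.77 - 1.53Q = 58.67 + 3.00Q → Q* = 19.0066.

Q* = 19.01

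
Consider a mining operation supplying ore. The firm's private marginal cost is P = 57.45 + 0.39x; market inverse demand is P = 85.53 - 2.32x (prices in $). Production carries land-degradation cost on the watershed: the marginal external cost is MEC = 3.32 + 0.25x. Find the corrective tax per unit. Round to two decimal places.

tax = $5.41 per unit

Social marginal cost = private MC + MEC = 60.77 + 0.64x.
Set SMC = demand: 60.77 + 0.64x = 85.53 - 2.32x → x* = 8.3649.
The Pigouvian tax equals MEC at x*: 3.32 + 0.25×8.3649 = 5.4112.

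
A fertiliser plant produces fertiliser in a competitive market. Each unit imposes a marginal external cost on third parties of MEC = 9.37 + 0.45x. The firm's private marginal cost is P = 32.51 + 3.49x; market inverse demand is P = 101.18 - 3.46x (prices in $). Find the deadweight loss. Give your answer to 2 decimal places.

DWL = $12.90

Market equilibrium (private): 32.51 + 3.49x = 101.18 - 3.46x → x_m = 9.8806.
Social marginal cost = private MC + MEC = 41.88 + 3.94x.
Set SMC = demand: 41.88 + 3.94x = 101.18 - 3.46x → x* = 8.0135.
The loss is the area between SMC and demand from x* to x_m; with linear curves that's a triangle of height MEC(x_m).
DWL = ½ × 1.8671 × 13.8163 = 12.8982.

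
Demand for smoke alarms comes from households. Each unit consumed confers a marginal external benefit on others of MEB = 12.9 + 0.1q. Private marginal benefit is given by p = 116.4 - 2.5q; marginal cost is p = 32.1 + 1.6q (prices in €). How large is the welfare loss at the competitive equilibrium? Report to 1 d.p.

DWL = €28.0

Market equilibrium (private): 32.1 + 1.6q = 116.4 - 2.5q → q_m = 20.5610.
Social marginal benefit = demand + MEB = 129.3 - 2.4q.
Set SMB = MC: 129.3 - 2.4q = 32.1 + 1.6q → q* = 24.3000.
Between q* and q_m the wedge SMB − MC runs linearly from 0 to MEB(q_m), so the loss is a triangle.
DWL = ½ × 3.7390 × 14.9561 = 27.9604.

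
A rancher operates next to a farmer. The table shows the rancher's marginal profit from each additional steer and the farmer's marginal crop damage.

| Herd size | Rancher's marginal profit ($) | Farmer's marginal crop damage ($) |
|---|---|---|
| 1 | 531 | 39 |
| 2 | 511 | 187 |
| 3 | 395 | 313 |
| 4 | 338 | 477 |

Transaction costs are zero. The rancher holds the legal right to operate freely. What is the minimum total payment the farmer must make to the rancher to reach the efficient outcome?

$338

Left alone the rancher would choose level 4 (marginal profit stays positive).
Efficient level: k* = 3 (marginal profit ≥ marginal crop damage through 3).
The farmer must at least cover the rancher's forgone profit from cutting 4→3: 338 = 338.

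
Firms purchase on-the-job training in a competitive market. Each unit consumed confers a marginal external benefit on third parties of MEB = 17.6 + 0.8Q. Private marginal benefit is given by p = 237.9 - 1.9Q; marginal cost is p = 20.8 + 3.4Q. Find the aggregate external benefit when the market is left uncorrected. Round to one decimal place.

Market equilibrium (private): 20.8 + 3.4Q = 237.9 - 1.9Q → Q_m = 40.9623.
Total external benefit = ∫₀^{Q_m} (17.6 + 0.8Q) dQ = 17.6×40.9623 + ½×0.8×40.9623² = 1392.1005.

1392.1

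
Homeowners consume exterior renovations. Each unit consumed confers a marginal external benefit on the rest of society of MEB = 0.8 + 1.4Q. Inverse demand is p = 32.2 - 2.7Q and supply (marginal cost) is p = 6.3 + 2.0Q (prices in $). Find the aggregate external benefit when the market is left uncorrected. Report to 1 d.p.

$25.7

Market equilibrium (private): 6.3 + 2.0Q = 32.2 - 2.7Q → Q_m = 5.5106.
Total external benefit = ∫₀^{Q_m} (0.8 + 1.4Q) dQ = 0.8×5.5106 + ½×1.4×5.5106² = 25.6652.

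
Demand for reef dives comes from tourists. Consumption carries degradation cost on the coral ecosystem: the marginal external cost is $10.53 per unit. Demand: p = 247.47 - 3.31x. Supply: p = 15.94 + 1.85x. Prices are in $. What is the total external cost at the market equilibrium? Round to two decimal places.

Market equilibrium (private): 15.94 + 1.85x = 247.47 - 3.31x → x_m = 44.8702.
Total external cost = MEC × x_m = 10.53 × 44.8702 = 472.4832.

$472.48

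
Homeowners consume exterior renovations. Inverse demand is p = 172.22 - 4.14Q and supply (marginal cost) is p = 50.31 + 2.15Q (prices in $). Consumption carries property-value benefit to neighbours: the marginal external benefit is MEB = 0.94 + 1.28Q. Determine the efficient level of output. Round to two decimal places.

Social marginal benefit = demand + MEB = 173.16 - 2.86Q.
Set SMB = MC: 173.16 - 2.86Q = 50.31 + 2.15Q → Q* = 24.5210.

Q* = 24.52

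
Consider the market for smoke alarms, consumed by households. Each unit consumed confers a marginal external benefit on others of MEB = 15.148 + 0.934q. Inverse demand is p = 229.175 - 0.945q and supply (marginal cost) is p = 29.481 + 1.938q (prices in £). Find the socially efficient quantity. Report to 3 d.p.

Social marginal benefit = demand + MEB = 244.323 - 0.011q.
Set SMB = MC: 244.323 - 0.011q = 29.481 + 1.938q → q* = 110.2319.

q* = 110.232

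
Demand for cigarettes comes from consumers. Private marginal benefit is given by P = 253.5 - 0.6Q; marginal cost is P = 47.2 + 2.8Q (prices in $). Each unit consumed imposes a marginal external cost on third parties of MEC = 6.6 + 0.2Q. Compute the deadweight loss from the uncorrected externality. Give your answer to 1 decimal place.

DWL = $48.8

Market equilibrium (private): 47.2 + 2.8Q = 253.5 - 0.6Q → Q_m = 60.6765.
Social marginal benefit = demand − MEC = 246.9 - 0.8Q.
Set SMB = MC: 246.9 - 0.8Q = 47.2 + 2.8Q → Q* = 55.4722.
The loss is the area between SMB and MC from Q* to Q_m; with linear curves that's a triangle of height MEC(Q_m).
DWL = ½ × 5.2043 × 18.7353 = 48.7521.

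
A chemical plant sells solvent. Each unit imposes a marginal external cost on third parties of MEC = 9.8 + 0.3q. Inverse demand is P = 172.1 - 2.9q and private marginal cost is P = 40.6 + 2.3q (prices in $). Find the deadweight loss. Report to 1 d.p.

Market equilibrium (private): 40.6 + 2.3q = 172.1 - 2.9q → q_m = 25.2885.
Social marginal cost = private MC + MEC = 50.4 + 2.6q.
Set SMC = demand: 50.4 + 2.6q = 172.1 - 2.9q → q* = 22.1273.
The welfare-loss triangle has base |q_m − q*| and height MEC(q_m) (the vertical gap between SMC and demand is zero at q* and MEC at q_m).
DWL = ½ × 3.1612 × 17.3865 = 27.4811.

DWL = $27.5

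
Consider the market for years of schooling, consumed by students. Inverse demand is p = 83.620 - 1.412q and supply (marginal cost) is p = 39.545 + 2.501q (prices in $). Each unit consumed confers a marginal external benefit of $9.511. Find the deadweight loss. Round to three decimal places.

DWL = $11.559

Market equilibrium (private): 39.545 + 2.501q = 83.620 - 1.412q → q_m = 11.2637.
Social marginal benefit = demand + MEB = 93.131 - 1.412q.
Set SMB = MC: 93.131 - 1.412q = 39.545 + 2.501q → q* = 13.6944.
The welfare-loss triangle has base |q_m − q*| and height MEB(q_m) (the vertical gap between SMB and MC is zero at q* and MEB at q_m).
DWL = ½ × 2.4307 × 9.5110 = 11.5592.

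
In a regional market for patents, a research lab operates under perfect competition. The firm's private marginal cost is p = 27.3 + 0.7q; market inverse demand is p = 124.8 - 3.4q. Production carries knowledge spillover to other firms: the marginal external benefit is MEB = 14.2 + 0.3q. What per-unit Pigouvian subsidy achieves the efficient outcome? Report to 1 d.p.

Social marginal cost = private MC − MEB = 13.1 + 0.4q.
Set SMC = demand: 13.1 + 0.4q = 124.8 - 3.4q → q* = 29.3947.
The Pigouvian subsidy equals MEB at q*: 14.2 + 0.3×29.3947 = 23.0184.

subsidy = 23.0 per unit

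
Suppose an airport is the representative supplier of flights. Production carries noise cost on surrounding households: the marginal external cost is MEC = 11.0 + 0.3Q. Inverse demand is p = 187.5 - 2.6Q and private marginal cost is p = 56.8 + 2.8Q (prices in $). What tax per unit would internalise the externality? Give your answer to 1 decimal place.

tax = $17.3 per unit

Social marginal cost = private MC + MEC = 67.8 + 3.1Q.
Set SMC = demand: 67.8 + 3.1Q = 187.5 - 2.6Q → Q* = 21.0000.
The Pigouvian tax equals MEC at Q*: 11.0 + 0.3×21.0000 = 17.3000.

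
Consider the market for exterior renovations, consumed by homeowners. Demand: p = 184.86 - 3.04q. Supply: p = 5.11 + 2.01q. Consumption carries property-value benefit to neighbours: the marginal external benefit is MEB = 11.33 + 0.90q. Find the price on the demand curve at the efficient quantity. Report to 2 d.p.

P = 44.89

Social marginal benefit = demand + MEB = 196.19 - 2.14q.
Set SMB = MC: 196.19 - 2.14q = 5.11 + 2.01q → q* = 46.0434.
Consumer price on the demand curve at q*: 184.86 − 3.04×46.0434 = 44.8881.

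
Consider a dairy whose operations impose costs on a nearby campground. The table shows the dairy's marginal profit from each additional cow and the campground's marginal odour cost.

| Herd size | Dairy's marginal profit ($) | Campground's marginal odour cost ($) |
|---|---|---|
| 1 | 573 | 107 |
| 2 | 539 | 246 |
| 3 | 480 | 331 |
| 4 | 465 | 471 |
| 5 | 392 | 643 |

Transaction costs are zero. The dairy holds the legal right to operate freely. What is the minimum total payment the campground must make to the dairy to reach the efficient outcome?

$857

Left alone the dairy would choose level 5 (marginal profit stays positive).
Efficient level: k* = 3 (marginal profit ≥ marginal odour cost through 3).
The campground must at least cover the dairy's forgone profit from cutting 5→3: 465 + 392 = 857.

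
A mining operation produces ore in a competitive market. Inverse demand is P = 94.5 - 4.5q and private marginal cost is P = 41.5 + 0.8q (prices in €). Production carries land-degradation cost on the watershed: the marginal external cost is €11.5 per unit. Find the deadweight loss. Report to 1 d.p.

DWL = €12.5

Market equilibrium (private): 41.5 + 0.8q = 94.5 - 4.5q → q_m = 10.0000.
Social marginal cost = private MC + MEC = 53.0 + 0.8q.
Set SMC = demand: 53.0 + 0.8q = 94.5 - 4.5q → q* = 7.8302.
The loss is the area between SMC and demand from q* to q_m; with linear curves that's a triangle of height MEC(q_m).
DWL = ½ × 2.1698 × 11.5000 = 12.4764.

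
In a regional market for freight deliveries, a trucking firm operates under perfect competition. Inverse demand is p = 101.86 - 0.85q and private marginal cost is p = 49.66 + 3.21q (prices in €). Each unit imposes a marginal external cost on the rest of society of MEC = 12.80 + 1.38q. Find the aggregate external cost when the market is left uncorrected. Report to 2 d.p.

Market equilibrium (private): 49.66 + 3.21q = 101.86 - 0.85q → q_m = 12.8571.
Total external cost = ∫₀^{q_m} (12.80 + 1.38q) dq = 12.80×12.8571 + ½×1.38×12.8571² = 278.6313.

€278.63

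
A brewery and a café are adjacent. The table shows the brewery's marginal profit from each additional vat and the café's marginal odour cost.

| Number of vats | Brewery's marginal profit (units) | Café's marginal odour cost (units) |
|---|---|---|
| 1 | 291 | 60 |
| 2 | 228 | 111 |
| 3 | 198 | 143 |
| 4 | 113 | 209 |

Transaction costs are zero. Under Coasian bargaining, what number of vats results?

3

Bargaining reaches the level where marginal profit last exceeds marginal odour cost.
That holds through level 3 (198 ≥ 143) but not at 4 (113 < 209).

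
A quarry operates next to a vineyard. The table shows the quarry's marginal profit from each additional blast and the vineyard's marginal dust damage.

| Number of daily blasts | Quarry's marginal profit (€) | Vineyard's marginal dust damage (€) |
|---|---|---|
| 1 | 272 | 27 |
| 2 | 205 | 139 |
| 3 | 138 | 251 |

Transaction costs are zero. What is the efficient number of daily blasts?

2

Bargaining reaches the level where marginal profit last exceeds marginal dust damage.
That holds through level 2 (205 ≥ 139) but not at 3 (138 < 251).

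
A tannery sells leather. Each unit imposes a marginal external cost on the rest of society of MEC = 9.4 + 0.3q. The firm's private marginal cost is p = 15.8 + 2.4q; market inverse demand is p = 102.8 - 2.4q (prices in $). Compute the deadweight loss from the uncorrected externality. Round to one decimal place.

DWL = $21.6

Market equilibrium (private): 15.8 + 2.4q = 102.8 - 2.4q → q_m = 18.1250.
Social marginal cost = private MC + MEC = 25.2 + 2.7q.
Set SMC = demand: 25.2 + 2.7q = 102.8 - 2.4q → q* = 15.2157.
Between q* and q_m the wedge SMC − demand runs linearly from 0 to MEC(q_m), so the loss is a triangle.
DWL = ½ × 2.9093 × 14.8375 = 21.5834.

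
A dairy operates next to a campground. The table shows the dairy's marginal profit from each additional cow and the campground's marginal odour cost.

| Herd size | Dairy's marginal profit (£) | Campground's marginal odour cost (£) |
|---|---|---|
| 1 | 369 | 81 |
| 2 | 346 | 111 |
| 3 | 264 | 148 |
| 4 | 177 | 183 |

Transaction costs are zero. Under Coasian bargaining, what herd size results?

Bargaining reaches the level where marginal profit last exceeds marginal odour cost.
That holds through level 3 (264 ≥ 148) but not at 4 (177 < 183).

3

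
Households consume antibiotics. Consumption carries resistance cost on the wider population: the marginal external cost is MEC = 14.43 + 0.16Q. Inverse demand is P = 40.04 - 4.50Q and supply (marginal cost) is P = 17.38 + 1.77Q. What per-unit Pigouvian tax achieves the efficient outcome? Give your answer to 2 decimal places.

tax = 14.63 per unit

Social marginal benefit = demand − MEC = 25.61 - 4.66Q.
Set SMB = MC: 25.61 - 4.66Q = 17.38 + 1.77Q → Q* = 1.2799.
The Pigouvian tax equals MEC at Q*: 14.43 + 0.16×1.2799 = 14.6348.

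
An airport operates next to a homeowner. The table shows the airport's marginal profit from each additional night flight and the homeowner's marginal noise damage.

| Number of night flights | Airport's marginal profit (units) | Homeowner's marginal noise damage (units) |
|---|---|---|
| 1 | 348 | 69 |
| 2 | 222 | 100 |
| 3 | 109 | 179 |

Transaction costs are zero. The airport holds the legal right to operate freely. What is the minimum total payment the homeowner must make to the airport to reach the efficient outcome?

109

Left alone the airport would choose level 3 (marginal profit stays positive).
Efficient level: k* = 2 (marginal profit ≥ marginal noise damage through 2).
The homeowner must at least cover the airport's forgone profit from cutting 3→2: 109 = 109.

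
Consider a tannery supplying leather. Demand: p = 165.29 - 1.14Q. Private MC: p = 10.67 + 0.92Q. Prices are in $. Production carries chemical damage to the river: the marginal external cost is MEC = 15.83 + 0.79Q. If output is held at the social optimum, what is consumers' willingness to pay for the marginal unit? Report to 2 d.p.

P = $109.77

Social marginal cost = private MC + MEC = 26.50 + 1.71Q.
Set SMC = demand: 26.50 + 1.71Q = 165.29 - 1.14Q → Q* = 48.6982.
Consumer price on the demand curve at Q*: 165.29 − 1.14×48.6982 = 109.7741.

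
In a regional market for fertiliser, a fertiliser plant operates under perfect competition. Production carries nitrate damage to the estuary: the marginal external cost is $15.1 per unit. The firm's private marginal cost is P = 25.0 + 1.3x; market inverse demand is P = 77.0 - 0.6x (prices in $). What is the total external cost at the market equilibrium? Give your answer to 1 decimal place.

Market equilibrium (private): 25.0 + 1.3x = 77.0 - 0.6x → x_m = 27.3684.
Total external cost = MEC × x_m = 15.1 × 27.3684 = 413.2628.

$413.3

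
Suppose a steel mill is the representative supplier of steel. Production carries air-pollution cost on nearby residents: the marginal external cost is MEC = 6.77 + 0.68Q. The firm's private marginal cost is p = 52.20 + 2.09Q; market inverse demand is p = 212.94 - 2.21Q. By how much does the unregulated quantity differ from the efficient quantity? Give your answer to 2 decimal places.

Market equilibrium (private): 52.20 + 2.09Q = 212.94 - 2.21Q → Q_m = 37.3814.
Social marginal cost = private MC + MEC = 58.97 + 2.77Q.
Set SMC = demand: 58.97 + 2.77Q = 212.94 - 2.21Q → Q* = 30.9177.
Gap = |37.3814 − 30.9177| = 6.4637.

6.46 units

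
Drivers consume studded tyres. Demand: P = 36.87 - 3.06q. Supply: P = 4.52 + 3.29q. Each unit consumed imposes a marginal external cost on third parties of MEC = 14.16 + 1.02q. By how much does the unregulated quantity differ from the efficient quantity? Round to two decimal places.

Market equilibrium (private): 4.52 + 3.29q = 36.87 - 3.06q → q_m = 5.0945.
Social marginal benefit = demand − MEC = 22.71 - 4.08q.
Set SMB = MC: 22.71 - 4.08q = 4.52 + 3.29q → q* = 2.4681.
Gap = |5.0945 − 2.4681| = 2.6264.

2.63 units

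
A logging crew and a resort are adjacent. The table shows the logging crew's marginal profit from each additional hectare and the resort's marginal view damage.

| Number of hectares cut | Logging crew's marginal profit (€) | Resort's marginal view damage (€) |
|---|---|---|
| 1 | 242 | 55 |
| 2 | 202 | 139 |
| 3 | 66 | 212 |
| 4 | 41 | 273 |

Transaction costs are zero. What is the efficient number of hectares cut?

2

Bargaining reaches the level where marginal profit last exceeds marginal view damage.
That holds through level 2 (202 ≥ 139) but not at 3 (66 < 212).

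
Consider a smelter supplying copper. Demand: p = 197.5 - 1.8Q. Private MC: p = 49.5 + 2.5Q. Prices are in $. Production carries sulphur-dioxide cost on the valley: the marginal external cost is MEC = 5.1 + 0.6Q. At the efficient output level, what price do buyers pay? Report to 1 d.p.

P = $145.0

Social marginal cost = private MC + MEC = 54.6 + 3.1Q.
Set SMC = demand: 54.6 + 3.1Q = 197.5 - 1.8Q → Q* = 29.1633.
Consumer price on the demand curve at Q*: 197.5 − 1.8×29.1633 = 145.0061.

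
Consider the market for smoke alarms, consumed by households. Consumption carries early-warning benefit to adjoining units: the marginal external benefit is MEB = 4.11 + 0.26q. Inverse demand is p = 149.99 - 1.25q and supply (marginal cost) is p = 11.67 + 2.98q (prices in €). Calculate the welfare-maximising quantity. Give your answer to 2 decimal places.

Social marginal benefit = demand + MEB = 154.10 - 0.99q.
Set SMB = MC: 154.10 - 0.99q = 11.67 + 2.98q → q* = 35.8766.

q* = 35.88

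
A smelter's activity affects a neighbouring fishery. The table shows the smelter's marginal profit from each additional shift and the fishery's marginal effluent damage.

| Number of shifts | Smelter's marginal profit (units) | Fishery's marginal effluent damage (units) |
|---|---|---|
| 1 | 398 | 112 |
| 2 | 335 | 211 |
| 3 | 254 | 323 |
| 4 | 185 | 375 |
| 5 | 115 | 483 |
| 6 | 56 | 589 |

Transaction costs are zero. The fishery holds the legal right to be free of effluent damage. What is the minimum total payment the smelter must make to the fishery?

Efficient level: marginal profit ≥ marginal effluent damage through level 2, so k* = 2.
With the fishery holding the right, the smelter must at least compensate total damage at k*: 112 + 211 = 323.

323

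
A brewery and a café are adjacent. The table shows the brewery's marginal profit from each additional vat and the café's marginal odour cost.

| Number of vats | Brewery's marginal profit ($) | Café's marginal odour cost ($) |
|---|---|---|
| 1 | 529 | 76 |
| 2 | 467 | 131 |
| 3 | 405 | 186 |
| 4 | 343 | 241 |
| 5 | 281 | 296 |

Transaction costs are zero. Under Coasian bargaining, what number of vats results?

4

Bargaining reaches the level where marginal profit last exceeds marginal odour cost.
That holds through level 4 (343 ≥ 241) but not at 5 (281 < 296).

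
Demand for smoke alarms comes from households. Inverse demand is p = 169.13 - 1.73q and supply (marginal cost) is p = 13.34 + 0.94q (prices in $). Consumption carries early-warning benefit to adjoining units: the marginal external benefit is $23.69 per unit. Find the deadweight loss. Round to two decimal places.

Market equilibrium (private): 13.34 + 0.94q = 169.13 - 1.73q → q_m = 58.3483.
Social marginal benefit = demand + MEB = 192.82 - 1.73q.
Set SMB = MC: 192.82 - 1.73q = 13.34 + 0.94q → q* = 67.2210.
Height of the DWL triangle at q_m is SMB(q_m) − MC(q_m) = MEB(q_m) = 23.6900.
DWL = ½ × 8.8727 × 23.6900 = 105.0971.

DWL = $105.10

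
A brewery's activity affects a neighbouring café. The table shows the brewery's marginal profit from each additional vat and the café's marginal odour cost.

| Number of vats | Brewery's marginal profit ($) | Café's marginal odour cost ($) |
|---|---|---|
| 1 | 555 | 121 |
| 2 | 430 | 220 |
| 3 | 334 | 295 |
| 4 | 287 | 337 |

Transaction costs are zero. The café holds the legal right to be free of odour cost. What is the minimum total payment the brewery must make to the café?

$636

Efficient level: marginal profit ≥ marginal odour cost through level 3, so k* = 3.
With the café holding the right, the brewery must at least compensate total damage at k*: 121 + 220 + 295 = 636.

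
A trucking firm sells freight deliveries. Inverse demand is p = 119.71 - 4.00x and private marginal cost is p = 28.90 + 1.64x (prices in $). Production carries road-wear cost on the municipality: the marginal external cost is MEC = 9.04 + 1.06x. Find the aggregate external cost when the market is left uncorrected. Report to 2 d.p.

$282.95

Market equilibrium (private): 28.90 + 1.64x = 119.71 - 4.00x → x_m = 16.1011.
Total external cost = ∫₀^{x_m} (9.04 + 1.06x) dx = 9.04×16.1011 + ½×1.06×16.1011² = 282.9540.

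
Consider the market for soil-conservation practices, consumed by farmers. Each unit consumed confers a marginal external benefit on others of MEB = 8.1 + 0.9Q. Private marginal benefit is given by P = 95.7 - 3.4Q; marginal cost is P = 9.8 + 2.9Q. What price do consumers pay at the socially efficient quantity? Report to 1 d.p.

P = 36.5

Social marginal benefit = demand + MEB = 103.8 - 2.5Q.
Set SMB = MC: 103.8 - 2.5Q = 9.8 + 2.9Q → Q* = 17.4074.
Consumer price on the demand curve at Q*: 95.7 − 3.4×17.4074 = 36.5148.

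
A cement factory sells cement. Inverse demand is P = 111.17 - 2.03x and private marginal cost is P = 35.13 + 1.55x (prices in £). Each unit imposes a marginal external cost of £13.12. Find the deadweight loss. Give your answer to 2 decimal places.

DWL = £24.04

Market equilibrium (private): 35.13 + 1.55x = 111.17 - 2.03x → x_m = 21.2402.
Social marginal cost = private MC + MEC = 48.25 + 1.55x.
Set SMC = demand: 48.25 + 1.55x = 111.17 - 2.03x → x* = 17.5754.
Height of the DWL triangle at x_m is SMC(x_m) − demand(x_m) = MEC(x_m) = 13.1200.
DWL = ½ × 3.6648 × 13.1200 = 24.0411.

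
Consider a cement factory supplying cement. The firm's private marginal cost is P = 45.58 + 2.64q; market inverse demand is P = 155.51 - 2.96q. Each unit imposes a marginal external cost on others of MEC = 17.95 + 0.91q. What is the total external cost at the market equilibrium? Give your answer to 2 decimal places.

527.70

Market equilibrium (private): 45.58 + 2.64q = 155.51 - 2.96q → q_m = 19.6304.
Total external cost = ∫₀^{q_m} (17.95 + 0.91q) dq = 17.95×19.6304 + ½×0.91×19.6304² = 527.7011.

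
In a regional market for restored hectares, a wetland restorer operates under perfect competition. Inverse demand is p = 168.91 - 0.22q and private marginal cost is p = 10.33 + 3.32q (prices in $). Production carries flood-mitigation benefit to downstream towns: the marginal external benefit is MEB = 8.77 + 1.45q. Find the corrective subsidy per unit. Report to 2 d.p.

Social marginal cost = private MC − MEB = 1.56 + 1.87q.
Set SMC = demand: 1.56 + 1.87q = 168.91 - 0.22q → q* = 80.0718.
The Pigouvian subsidy equals MEB at q*: 8.77 + 1.45×80.0718 = 124.8741.

subsidy = $124.87 per unit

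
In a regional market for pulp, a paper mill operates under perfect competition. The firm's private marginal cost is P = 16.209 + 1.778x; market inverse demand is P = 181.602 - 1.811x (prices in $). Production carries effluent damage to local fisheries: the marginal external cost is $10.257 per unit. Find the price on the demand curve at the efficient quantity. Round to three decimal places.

Social marginal cost = private MC + MEC = 26.466 + 1.778x.
Set SMC = demand: 26.466 + 1.778x = 181.602 - 1.811x → x* = 43.2254.
Consumer price on the demand curve at x*: 181.602 − 1.811×43.2254 = 103.3208.

P = $103.321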